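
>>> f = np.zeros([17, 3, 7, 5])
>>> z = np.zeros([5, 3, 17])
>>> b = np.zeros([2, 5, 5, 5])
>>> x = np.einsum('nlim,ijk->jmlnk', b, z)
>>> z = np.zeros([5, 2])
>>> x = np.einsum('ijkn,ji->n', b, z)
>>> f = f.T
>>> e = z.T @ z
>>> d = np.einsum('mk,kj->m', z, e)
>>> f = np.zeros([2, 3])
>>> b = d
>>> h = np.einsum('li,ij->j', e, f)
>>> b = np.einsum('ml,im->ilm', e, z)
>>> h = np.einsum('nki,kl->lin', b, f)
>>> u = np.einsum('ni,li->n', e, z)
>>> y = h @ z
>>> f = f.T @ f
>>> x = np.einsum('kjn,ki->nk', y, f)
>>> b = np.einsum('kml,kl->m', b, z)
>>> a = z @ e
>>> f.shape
(3, 3)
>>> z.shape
(5, 2)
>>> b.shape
(2,)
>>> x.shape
(2, 3)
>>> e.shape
(2, 2)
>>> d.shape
(5,)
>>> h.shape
(3, 2, 5)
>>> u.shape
(2,)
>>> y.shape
(3, 2, 2)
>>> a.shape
(5, 2)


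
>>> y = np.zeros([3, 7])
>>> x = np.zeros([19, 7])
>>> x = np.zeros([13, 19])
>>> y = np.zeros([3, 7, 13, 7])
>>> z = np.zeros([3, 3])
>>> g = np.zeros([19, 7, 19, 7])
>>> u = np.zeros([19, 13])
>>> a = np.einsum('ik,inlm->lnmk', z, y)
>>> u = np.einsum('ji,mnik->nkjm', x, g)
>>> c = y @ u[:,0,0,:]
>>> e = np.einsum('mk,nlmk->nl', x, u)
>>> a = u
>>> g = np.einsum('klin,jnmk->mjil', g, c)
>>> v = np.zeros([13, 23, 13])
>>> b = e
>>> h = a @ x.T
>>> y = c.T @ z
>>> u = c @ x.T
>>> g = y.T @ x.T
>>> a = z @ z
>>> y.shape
(19, 13, 7, 3)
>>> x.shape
(13, 19)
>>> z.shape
(3, 3)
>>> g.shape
(3, 7, 13, 13)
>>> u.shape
(3, 7, 13, 13)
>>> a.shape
(3, 3)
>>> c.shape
(3, 7, 13, 19)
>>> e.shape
(7, 7)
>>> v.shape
(13, 23, 13)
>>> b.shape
(7, 7)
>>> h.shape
(7, 7, 13, 13)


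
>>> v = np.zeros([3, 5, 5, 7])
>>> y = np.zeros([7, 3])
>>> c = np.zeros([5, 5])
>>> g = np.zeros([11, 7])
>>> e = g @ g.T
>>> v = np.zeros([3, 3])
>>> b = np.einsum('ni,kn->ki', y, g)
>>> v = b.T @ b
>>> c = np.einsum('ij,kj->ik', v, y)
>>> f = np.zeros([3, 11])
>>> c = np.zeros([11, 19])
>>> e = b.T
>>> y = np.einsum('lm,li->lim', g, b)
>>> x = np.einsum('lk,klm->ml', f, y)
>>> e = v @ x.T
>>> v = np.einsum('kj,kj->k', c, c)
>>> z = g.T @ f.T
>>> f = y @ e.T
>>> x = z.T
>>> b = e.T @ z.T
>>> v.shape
(11,)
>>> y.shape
(11, 3, 7)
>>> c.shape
(11, 19)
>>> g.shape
(11, 7)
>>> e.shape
(3, 7)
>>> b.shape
(7, 7)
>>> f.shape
(11, 3, 3)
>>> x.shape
(3, 7)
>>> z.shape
(7, 3)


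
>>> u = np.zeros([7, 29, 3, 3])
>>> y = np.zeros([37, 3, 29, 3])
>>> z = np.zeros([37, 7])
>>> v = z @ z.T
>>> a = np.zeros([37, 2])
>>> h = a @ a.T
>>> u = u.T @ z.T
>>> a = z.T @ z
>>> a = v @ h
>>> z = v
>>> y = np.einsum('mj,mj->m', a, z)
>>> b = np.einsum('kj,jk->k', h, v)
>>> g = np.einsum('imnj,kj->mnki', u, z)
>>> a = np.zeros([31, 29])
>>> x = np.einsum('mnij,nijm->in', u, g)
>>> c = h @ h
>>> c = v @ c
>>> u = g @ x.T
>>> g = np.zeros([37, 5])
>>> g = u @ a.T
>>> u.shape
(3, 29, 37, 29)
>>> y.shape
(37,)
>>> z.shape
(37, 37)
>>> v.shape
(37, 37)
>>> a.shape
(31, 29)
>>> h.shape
(37, 37)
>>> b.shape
(37,)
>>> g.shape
(3, 29, 37, 31)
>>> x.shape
(29, 3)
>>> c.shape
(37, 37)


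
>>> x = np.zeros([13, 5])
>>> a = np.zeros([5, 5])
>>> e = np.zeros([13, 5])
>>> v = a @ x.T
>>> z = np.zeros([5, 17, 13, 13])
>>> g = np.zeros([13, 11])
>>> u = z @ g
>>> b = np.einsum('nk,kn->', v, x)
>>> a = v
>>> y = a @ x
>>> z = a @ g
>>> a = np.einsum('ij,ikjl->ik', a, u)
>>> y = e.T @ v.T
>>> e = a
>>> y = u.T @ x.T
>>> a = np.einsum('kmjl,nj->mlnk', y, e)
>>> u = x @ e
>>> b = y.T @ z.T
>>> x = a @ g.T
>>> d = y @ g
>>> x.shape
(13, 13, 5, 13)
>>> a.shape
(13, 13, 5, 11)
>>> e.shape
(5, 17)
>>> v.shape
(5, 13)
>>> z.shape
(5, 11)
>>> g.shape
(13, 11)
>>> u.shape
(13, 17)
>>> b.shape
(13, 17, 13, 5)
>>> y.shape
(11, 13, 17, 13)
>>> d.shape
(11, 13, 17, 11)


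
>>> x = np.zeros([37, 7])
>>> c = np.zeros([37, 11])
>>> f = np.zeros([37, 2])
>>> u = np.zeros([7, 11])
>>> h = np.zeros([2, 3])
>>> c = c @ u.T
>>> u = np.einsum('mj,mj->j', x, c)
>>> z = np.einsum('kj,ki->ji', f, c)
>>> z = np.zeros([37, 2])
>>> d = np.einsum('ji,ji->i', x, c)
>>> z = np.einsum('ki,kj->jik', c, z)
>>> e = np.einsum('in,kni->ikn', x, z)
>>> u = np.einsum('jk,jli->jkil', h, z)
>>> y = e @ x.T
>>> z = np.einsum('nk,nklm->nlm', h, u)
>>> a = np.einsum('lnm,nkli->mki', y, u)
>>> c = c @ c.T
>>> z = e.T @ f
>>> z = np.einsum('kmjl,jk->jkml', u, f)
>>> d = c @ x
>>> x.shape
(37, 7)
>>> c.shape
(37, 37)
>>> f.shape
(37, 2)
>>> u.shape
(2, 3, 37, 7)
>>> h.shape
(2, 3)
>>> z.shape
(37, 2, 3, 7)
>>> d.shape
(37, 7)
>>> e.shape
(37, 2, 7)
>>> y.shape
(37, 2, 37)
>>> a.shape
(37, 3, 7)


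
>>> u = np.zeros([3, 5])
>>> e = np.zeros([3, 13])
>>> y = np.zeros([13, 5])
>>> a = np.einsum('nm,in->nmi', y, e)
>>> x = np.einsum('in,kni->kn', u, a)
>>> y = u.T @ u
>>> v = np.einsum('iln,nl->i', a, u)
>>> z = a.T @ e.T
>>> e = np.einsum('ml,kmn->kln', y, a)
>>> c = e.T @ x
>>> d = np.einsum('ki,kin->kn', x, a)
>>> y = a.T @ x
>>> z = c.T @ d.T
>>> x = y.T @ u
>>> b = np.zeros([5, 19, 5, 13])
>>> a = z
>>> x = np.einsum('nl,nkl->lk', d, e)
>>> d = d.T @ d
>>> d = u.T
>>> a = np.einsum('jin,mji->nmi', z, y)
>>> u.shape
(3, 5)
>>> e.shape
(13, 5, 3)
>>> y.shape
(3, 5, 5)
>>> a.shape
(13, 3, 5)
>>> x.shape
(3, 5)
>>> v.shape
(13,)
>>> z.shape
(5, 5, 13)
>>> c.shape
(3, 5, 5)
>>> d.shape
(5, 3)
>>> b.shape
(5, 19, 5, 13)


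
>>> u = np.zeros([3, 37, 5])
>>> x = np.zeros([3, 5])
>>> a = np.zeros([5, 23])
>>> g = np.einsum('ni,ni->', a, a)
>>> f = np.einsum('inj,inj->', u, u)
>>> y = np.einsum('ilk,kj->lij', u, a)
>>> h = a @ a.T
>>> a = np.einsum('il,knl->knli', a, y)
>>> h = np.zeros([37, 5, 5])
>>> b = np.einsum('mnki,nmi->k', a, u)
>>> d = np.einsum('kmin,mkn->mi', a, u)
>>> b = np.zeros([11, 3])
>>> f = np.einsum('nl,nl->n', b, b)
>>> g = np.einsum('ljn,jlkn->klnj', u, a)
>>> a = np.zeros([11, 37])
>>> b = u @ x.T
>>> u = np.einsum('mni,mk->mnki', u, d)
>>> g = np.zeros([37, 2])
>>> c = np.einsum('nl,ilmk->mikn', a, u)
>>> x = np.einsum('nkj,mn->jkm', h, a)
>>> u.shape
(3, 37, 23, 5)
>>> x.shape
(5, 5, 11)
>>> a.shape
(11, 37)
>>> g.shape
(37, 2)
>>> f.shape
(11,)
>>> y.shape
(37, 3, 23)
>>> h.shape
(37, 5, 5)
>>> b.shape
(3, 37, 3)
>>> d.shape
(3, 23)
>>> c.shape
(23, 3, 5, 11)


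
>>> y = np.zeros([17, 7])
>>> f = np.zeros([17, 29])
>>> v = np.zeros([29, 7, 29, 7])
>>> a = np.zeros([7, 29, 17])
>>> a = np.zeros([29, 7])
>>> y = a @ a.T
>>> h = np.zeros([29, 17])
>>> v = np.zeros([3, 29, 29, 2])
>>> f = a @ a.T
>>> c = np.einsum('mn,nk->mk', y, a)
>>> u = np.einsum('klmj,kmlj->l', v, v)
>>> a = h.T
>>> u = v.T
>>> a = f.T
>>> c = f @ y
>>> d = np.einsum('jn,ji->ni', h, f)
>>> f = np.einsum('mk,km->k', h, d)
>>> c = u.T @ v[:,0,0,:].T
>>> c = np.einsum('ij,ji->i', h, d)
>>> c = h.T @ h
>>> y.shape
(29, 29)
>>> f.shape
(17,)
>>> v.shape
(3, 29, 29, 2)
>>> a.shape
(29, 29)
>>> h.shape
(29, 17)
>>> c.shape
(17, 17)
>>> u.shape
(2, 29, 29, 3)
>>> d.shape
(17, 29)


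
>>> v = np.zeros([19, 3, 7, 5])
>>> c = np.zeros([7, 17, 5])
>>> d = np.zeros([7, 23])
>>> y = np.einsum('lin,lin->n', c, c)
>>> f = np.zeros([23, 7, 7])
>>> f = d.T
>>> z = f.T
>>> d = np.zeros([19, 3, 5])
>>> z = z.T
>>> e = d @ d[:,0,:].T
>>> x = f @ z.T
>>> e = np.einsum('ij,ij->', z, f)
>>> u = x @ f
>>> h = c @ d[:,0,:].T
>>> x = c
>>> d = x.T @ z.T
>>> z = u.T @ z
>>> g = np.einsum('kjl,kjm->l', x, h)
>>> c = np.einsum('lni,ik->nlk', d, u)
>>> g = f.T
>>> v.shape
(19, 3, 7, 5)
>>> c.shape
(17, 5, 7)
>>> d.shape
(5, 17, 23)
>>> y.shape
(5,)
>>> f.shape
(23, 7)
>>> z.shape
(7, 7)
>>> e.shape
()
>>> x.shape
(7, 17, 5)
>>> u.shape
(23, 7)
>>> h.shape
(7, 17, 19)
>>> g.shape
(7, 23)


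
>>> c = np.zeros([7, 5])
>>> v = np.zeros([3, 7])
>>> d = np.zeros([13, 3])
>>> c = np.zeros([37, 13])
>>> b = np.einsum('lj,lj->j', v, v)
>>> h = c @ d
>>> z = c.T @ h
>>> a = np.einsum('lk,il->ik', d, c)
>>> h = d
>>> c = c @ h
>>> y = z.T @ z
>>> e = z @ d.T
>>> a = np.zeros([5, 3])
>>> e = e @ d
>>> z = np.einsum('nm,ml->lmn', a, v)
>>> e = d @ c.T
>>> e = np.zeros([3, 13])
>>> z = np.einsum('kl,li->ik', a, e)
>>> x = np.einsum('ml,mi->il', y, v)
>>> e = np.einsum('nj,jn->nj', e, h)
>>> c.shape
(37, 3)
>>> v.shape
(3, 7)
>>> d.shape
(13, 3)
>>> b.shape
(7,)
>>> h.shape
(13, 3)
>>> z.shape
(13, 5)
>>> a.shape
(5, 3)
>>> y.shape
(3, 3)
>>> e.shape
(3, 13)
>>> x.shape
(7, 3)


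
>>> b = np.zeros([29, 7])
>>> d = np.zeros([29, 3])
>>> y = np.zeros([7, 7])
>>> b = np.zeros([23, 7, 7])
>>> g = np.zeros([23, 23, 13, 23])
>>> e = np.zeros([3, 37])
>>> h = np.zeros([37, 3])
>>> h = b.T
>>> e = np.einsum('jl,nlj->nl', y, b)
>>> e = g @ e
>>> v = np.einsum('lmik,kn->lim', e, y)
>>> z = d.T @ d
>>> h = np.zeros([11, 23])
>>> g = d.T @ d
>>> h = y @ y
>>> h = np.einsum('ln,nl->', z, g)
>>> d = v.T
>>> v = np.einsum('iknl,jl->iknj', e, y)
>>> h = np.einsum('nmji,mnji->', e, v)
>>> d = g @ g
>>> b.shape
(23, 7, 7)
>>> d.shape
(3, 3)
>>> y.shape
(7, 7)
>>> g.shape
(3, 3)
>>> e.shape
(23, 23, 13, 7)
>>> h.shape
()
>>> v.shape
(23, 23, 13, 7)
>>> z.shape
(3, 3)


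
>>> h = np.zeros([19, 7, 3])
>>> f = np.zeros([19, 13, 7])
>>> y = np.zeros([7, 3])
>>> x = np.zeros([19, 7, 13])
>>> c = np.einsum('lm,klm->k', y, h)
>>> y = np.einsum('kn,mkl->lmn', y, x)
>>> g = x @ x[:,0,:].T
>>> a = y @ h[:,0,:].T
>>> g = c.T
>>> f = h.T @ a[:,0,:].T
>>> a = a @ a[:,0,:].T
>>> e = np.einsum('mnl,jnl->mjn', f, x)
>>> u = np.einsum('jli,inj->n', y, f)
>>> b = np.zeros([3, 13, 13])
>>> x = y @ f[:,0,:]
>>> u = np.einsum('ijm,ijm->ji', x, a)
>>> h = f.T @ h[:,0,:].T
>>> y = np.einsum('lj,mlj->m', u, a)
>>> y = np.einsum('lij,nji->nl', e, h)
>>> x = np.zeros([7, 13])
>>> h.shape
(13, 7, 19)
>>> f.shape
(3, 7, 13)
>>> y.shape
(13, 3)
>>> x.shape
(7, 13)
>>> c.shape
(19,)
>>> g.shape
(19,)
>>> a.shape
(13, 19, 13)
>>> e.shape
(3, 19, 7)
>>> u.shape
(19, 13)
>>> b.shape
(3, 13, 13)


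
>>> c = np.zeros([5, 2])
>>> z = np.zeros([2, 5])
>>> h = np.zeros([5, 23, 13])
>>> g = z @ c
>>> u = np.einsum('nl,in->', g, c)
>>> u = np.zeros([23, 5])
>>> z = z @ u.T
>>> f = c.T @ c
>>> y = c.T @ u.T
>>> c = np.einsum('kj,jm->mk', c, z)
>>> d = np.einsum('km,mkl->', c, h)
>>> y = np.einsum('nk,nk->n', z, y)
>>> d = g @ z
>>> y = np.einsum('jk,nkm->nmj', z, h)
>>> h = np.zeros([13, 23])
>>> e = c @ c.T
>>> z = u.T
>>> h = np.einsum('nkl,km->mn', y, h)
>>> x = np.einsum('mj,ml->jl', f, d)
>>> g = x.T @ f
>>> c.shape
(23, 5)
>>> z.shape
(5, 23)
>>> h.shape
(23, 5)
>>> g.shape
(23, 2)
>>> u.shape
(23, 5)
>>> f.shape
(2, 2)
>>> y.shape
(5, 13, 2)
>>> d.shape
(2, 23)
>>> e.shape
(23, 23)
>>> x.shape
(2, 23)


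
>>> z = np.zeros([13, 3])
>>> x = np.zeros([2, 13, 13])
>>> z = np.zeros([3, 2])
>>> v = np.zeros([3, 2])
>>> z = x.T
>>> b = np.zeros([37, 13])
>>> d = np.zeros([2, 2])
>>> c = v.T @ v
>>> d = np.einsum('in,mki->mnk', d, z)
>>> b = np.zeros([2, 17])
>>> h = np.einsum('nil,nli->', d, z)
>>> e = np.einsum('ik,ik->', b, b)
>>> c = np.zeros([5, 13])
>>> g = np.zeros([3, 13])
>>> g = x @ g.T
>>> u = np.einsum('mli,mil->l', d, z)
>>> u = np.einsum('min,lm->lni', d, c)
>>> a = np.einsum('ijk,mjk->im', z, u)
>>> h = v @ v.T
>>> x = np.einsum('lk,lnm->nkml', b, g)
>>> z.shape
(13, 13, 2)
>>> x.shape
(13, 17, 3, 2)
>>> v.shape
(3, 2)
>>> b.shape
(2, 17)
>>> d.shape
(13, 2, 13)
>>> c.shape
(5, 13)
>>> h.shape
(3, 3)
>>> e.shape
()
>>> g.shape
(2, 13, 3)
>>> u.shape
(5, 13, 2)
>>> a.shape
(13, 5)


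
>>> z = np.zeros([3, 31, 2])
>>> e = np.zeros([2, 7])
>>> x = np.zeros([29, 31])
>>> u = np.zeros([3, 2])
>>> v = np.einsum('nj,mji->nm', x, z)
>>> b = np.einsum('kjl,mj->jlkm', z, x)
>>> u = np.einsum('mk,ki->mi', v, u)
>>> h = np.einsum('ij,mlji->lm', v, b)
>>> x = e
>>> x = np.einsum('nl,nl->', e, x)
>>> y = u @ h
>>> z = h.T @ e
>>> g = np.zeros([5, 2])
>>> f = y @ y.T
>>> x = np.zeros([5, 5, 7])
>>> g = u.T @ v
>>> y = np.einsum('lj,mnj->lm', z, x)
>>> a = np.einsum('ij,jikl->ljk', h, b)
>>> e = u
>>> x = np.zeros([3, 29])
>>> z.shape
(31, 7)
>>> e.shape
(29, 2)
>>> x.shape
(3, 29)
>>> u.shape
(29, 2)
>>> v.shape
(29, 3)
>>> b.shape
(31, 2, 3, 29)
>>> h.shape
(2, 31)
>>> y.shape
(31, 5)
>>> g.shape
(2, 3)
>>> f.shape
(29, 29)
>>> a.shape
(29, 31, 3)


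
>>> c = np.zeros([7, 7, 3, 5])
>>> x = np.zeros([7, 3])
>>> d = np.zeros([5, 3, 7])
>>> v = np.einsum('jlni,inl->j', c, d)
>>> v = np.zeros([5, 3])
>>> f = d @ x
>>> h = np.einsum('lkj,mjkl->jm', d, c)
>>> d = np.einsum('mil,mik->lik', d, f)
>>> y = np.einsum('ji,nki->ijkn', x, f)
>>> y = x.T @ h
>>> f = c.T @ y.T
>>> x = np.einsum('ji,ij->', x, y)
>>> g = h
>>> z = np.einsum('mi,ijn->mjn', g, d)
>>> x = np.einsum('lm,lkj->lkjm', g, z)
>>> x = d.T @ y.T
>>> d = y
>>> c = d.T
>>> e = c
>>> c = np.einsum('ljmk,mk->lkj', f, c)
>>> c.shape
(5, 3, 3)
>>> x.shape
(3, 3, 3)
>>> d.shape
(3, 7)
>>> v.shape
(5, 3)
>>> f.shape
(5, 3, 7, 3)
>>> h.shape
(7, 7)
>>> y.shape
(3, 7)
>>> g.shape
(7, 7)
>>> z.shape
(7, 3, 3)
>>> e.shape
(7, 3)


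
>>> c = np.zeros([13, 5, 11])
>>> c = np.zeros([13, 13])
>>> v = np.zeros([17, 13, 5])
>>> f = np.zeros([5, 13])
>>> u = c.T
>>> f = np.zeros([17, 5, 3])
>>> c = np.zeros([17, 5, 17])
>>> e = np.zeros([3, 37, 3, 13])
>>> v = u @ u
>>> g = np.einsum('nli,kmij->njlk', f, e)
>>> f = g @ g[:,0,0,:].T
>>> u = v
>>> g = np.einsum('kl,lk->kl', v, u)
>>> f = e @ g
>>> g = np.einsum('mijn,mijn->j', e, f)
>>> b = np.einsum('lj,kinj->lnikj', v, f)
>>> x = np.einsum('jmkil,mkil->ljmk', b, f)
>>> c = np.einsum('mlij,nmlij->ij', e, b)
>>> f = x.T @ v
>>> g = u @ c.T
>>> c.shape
(3, 13)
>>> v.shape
(13, 13)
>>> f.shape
(37, 3, 13, 13)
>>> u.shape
(13, 13)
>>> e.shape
(3, 37, 3, 13)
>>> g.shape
(13, 3)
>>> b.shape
(13, 3, 37, 3, 13)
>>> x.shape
(13, 13, 3, 37)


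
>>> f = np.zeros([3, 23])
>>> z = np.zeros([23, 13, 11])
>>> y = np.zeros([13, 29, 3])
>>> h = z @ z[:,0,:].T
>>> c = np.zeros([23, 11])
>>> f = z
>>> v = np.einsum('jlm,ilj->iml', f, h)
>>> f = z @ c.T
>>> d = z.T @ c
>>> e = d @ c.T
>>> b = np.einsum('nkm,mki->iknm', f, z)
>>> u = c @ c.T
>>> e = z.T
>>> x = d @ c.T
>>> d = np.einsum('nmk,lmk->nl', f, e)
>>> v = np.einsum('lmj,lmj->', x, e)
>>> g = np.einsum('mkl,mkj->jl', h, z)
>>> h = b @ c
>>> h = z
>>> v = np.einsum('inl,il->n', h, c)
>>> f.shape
(23, 13, 23)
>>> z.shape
(23, 13, 11)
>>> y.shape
(13, 29, 3)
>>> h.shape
(23, 13, 11)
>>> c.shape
(23, 11)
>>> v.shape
(13,)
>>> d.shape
(23, 11)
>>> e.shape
(11, 13, 23)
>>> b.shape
(11, 13, 23, 23)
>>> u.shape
(23, 23)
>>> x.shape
(11, 13, 23)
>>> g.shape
(11, 23)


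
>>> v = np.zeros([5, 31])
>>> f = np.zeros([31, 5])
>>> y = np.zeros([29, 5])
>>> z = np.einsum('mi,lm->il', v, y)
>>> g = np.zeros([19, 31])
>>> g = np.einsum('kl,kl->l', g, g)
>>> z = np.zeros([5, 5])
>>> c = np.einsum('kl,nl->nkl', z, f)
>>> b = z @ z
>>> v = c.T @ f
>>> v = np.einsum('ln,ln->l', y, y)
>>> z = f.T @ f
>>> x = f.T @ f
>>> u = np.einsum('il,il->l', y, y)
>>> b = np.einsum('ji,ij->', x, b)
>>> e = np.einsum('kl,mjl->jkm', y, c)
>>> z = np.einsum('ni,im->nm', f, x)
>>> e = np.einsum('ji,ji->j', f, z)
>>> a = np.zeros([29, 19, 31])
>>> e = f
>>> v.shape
(29,)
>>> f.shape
(31, 5)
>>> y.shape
(29, 5)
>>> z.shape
(31, 5)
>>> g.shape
(31,)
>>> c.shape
(31, 5, 5)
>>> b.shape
()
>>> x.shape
(5, 5)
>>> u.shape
(5,)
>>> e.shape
(31, 5)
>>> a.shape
(29, 19, 31)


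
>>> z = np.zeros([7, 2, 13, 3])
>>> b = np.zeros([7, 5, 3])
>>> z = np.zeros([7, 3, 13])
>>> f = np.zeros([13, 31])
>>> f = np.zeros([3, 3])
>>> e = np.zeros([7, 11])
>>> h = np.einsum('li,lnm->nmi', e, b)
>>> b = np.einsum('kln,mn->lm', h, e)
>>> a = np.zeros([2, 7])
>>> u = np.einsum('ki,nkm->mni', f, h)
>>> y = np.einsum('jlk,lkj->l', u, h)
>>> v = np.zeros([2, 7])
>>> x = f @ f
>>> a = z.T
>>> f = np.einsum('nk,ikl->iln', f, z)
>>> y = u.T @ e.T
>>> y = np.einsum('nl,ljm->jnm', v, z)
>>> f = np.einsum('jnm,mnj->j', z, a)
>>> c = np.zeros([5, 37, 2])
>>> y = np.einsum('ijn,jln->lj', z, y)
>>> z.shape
(7, 3, 13)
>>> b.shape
(3, 7)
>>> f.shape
(7,)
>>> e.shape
(7, 11)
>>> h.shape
(5, 3, 11)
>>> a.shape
(13, 3, 7)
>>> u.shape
(11, 5, 3)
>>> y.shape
(2, 3)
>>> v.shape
(2, 7)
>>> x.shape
(3, 3)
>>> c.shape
(5, 37, 2)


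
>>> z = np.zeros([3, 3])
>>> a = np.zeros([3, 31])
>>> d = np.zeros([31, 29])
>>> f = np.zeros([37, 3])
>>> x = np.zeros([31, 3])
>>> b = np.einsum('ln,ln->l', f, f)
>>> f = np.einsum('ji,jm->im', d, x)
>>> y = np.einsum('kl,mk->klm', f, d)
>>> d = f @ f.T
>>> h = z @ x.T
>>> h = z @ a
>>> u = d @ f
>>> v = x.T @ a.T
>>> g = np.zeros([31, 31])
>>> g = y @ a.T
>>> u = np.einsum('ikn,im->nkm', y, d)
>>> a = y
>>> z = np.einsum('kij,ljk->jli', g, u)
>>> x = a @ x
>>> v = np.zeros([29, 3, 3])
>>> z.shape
(3, 31, 3)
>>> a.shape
(29, 3, 31)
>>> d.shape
(29, 29)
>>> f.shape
(29, 3)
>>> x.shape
(29, 3, 3)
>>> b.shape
(37,)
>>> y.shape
(29, 3, 31)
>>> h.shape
(3, 31)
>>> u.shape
(31, 3, 29)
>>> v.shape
(29, 3, 3)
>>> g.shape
(29, 3, 3)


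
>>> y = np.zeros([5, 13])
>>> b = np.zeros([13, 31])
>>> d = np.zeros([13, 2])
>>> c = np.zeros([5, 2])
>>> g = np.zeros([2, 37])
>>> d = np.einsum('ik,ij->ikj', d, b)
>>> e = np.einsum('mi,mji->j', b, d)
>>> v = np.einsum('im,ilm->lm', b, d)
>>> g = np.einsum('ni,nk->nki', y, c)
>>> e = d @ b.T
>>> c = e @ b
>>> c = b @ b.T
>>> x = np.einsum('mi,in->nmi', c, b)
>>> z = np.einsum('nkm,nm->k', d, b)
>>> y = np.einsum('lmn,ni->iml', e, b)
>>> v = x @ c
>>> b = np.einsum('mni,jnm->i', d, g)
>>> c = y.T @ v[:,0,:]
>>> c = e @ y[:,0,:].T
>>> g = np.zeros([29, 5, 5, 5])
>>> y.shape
(31, 2, 13)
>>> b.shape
(31,)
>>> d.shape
(13, 2, 31)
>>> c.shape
(13, 2, 31)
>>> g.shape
(29, 5, 5, 5)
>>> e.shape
(13, 2, 13)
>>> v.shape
(31, 13, 13)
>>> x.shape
(31, 13, 13)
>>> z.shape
(2,)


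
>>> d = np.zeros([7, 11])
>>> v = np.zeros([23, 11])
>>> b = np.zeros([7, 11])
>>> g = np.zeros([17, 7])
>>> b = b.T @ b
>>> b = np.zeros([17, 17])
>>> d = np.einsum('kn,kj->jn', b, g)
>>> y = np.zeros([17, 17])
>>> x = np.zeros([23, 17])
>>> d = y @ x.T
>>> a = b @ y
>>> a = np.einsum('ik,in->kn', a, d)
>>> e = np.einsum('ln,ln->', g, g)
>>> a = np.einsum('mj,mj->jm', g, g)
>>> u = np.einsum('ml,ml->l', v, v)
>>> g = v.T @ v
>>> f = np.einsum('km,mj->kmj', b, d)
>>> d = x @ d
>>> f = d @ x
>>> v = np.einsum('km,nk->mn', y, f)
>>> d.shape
(23, 23)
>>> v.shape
(17, 23)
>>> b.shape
(17, 17)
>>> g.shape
(11, 11)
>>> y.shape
(17, 17)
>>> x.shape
(23, 17)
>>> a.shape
(7, 17)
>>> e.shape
()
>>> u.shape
(11,)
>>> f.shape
(23, 17)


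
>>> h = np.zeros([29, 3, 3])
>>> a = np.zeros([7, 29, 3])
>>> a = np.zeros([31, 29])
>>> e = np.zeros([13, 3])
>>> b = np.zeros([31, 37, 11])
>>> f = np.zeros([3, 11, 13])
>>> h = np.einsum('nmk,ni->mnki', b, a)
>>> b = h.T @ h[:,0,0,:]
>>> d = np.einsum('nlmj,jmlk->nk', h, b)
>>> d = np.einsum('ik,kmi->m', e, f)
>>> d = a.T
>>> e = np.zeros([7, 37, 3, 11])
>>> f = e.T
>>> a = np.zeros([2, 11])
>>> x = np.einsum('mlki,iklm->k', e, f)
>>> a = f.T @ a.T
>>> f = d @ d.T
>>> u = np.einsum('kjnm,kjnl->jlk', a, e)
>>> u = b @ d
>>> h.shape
(37, 31, 11, 29)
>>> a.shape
(7, 37, 3, 2)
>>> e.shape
(7, 37, 3, 11)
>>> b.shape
(29, 11, 31, 29)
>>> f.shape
(29, 29)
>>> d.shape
(29, 31)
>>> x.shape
(3,)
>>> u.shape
(29, 11, 31, 31)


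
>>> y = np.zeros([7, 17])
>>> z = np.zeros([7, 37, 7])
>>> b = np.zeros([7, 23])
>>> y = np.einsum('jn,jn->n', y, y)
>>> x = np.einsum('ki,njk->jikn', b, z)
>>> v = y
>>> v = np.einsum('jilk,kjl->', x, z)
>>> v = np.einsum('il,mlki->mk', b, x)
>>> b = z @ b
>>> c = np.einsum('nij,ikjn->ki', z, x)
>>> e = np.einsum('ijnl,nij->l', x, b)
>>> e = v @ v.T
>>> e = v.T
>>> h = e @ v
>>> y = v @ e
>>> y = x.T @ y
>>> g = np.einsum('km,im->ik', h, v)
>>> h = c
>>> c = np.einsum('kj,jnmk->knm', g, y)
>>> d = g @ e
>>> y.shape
(7, 7, 23, 37)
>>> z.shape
(7, 37, 7)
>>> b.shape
(7, 37, 23)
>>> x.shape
(37, 23, 7, 7)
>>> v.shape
(37, 7)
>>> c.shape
(37, 7, 23)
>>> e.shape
(7, 37)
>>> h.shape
(23, 37)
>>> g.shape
(37, 7)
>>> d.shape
(37, 37)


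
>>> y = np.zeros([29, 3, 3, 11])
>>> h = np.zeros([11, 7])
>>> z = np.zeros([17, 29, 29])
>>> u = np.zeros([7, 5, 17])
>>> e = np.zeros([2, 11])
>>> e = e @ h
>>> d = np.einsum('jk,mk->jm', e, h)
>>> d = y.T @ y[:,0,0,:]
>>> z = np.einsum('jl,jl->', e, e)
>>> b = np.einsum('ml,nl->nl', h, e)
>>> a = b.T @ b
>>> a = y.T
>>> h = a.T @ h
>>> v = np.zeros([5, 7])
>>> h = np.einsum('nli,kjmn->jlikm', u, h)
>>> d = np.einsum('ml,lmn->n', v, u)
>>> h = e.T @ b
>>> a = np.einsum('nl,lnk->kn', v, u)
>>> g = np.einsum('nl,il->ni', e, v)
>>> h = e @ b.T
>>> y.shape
(29, 3, 3, 11)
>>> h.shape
(2, 2)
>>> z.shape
()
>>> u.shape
(7, 5, 17)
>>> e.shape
(2, 7)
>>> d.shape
(17,)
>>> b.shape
(2, 7)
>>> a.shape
(17, 5)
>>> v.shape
(5, 7)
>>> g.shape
(2, 5)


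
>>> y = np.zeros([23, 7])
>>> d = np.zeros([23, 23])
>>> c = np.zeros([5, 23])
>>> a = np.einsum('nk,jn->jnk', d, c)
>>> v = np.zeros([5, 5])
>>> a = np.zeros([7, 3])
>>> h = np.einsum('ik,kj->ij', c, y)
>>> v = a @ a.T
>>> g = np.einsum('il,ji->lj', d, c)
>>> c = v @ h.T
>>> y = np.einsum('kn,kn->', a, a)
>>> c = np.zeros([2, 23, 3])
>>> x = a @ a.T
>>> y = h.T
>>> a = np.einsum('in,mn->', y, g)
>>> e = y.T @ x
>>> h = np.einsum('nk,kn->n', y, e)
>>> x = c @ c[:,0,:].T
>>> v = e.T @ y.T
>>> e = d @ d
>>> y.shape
(7, 5)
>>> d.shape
(23, 23)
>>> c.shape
(2, 23, 3)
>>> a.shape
()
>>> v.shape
(7, 7)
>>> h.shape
(7,)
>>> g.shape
(23, 5)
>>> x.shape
(2, 23, 2)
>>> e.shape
(23, 23)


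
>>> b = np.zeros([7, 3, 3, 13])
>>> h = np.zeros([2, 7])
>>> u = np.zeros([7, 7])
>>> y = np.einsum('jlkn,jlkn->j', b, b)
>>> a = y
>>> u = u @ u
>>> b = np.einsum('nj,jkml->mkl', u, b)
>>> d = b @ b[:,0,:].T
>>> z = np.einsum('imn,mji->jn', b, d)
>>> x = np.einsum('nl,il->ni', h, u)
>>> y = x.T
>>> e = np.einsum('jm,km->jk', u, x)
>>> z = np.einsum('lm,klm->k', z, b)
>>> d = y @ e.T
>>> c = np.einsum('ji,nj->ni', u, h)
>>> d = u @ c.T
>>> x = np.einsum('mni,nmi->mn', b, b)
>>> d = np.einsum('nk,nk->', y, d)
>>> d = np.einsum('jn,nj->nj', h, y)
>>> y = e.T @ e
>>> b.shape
(3, 3, 13)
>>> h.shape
(2, 7)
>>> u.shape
(7, 7)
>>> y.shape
(2, 2)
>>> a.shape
(7,)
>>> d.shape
(7, 2)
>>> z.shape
(3,)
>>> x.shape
(3, 3)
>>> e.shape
(7, 2)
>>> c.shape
(2, 7)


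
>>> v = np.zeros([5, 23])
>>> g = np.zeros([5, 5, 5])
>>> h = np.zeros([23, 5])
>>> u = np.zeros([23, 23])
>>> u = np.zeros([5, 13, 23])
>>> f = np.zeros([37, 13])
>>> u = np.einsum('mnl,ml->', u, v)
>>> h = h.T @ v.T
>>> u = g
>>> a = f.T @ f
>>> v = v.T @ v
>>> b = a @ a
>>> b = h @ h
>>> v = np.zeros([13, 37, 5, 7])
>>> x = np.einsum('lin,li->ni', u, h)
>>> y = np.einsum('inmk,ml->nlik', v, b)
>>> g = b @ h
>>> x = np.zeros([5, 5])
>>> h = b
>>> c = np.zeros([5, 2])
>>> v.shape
(13, 37, 5, 7)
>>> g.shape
(5, 5)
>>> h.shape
(5, 5)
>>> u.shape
(5, 5, 5)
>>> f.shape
(37, 13)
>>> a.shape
(13, 13)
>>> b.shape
(5, 5)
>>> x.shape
(5, 5)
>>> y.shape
(37, 5, 13, 7)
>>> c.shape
(5, 2)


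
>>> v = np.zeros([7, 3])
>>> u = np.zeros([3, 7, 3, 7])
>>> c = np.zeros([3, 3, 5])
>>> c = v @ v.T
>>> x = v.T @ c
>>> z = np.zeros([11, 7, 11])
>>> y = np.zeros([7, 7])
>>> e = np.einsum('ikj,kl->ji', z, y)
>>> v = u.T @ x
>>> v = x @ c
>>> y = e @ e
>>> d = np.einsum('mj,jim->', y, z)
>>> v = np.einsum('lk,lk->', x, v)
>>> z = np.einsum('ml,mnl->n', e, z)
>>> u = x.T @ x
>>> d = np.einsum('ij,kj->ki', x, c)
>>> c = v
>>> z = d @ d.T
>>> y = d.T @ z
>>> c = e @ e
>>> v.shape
()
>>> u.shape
(7, 7)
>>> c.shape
(11, 11)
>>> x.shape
(3, 7)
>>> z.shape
(7, 7)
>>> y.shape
(3, 7)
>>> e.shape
(11, 11)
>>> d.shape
(7, 3)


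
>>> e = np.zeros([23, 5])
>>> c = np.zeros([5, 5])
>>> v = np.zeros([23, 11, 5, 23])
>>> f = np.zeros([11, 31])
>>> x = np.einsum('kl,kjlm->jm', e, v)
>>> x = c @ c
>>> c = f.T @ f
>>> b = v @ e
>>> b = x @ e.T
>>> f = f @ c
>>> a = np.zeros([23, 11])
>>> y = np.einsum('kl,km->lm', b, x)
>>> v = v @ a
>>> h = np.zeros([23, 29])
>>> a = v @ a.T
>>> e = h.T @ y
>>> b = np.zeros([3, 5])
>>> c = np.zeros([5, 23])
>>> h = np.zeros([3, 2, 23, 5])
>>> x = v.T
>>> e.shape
(29, 5)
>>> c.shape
(5, 23)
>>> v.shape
(23, 11, 5, 11)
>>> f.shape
(11, 31)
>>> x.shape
(11, 5, 11, 23)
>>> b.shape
(3, 5)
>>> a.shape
(23, 11, 5, 23)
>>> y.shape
(23, 5)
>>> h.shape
(3, 2, 23, 5)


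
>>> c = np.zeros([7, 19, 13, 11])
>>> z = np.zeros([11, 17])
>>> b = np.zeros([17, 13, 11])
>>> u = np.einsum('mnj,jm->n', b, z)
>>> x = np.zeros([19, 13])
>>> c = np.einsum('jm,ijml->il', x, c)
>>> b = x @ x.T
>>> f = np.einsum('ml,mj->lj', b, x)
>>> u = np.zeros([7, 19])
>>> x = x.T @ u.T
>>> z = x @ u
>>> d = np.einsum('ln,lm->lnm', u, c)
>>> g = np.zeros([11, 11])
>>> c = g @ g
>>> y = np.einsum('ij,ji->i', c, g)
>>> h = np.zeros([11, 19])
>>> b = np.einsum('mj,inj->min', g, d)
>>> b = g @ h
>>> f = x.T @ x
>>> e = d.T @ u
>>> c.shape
(11, 11)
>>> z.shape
(13, 19)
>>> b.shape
(11, 19)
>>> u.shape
(7, 19)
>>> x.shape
(13, 7)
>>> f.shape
(7, 7)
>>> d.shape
(7, 19, 11)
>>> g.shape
(11, 11)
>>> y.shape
(11,)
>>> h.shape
(11, 19)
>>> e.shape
(11, 19, 19)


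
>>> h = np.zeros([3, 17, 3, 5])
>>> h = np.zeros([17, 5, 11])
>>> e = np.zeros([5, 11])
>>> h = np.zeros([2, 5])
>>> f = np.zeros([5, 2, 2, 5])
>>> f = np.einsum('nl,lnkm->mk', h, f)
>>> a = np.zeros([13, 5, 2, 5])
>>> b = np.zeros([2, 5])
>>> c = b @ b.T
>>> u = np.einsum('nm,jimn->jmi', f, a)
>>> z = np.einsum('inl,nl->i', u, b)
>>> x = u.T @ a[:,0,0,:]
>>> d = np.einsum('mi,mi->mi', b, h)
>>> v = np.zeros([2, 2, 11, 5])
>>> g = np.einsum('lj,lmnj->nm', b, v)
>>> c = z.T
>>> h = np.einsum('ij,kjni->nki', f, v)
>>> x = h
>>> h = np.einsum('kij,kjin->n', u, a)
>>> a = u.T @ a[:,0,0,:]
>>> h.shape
(5,)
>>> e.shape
(5, 11)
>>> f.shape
(5, 2)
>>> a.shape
(5, 2, 5)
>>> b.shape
(2, 5)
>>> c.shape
(13,)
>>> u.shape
(13, 2, 5)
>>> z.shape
(13,)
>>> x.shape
(11, 2, 5)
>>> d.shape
(2, 5)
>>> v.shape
(2, 2, 11, 5)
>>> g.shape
(11, 2)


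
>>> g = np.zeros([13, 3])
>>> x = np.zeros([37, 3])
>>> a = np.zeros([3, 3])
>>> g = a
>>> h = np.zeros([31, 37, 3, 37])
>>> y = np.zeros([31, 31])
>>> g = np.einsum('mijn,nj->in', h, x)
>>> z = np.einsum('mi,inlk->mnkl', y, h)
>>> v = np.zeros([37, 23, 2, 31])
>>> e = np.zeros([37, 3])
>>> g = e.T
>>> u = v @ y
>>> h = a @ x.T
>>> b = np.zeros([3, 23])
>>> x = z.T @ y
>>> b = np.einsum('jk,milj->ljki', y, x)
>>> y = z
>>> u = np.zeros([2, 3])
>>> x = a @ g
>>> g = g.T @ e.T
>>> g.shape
(37, 37)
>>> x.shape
(3, 37)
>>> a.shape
(3, 3)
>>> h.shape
(3, 37)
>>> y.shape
(31, 37, 37, 3)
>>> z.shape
(31, 37, 37, 3)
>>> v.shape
(37, 23, 2, 31)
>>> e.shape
(37, 3)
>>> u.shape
(2, 3)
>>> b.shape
(37, 31, 31, 37)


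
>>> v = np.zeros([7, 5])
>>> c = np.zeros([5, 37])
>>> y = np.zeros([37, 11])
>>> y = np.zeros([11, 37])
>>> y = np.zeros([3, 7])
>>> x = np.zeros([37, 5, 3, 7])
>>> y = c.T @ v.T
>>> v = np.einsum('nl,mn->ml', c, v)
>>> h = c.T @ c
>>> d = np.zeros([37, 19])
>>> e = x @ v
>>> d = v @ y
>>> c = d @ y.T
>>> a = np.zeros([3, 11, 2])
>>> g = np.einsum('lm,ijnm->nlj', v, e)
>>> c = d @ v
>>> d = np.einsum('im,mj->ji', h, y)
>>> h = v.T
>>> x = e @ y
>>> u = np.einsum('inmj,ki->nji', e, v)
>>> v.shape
(7, 37)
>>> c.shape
(7, 37)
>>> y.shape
(37, 7)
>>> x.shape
(37, 5, 3, 7)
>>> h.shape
(37, 7)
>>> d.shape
(7, 37)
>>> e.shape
(37, 5, 3, 37)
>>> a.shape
(3, 11, 2)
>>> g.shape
(3, 7, 5)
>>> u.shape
(5, 37, 37)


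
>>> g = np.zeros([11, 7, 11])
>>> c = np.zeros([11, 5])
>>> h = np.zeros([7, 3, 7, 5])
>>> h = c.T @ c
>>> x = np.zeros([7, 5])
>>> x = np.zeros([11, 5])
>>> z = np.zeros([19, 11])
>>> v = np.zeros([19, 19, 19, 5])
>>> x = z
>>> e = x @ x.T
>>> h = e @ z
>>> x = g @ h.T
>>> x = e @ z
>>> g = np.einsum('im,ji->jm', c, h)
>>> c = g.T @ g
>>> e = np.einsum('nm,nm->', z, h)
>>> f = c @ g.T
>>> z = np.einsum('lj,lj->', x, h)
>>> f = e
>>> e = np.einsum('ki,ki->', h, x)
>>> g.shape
(19, 5)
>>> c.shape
(5, 5)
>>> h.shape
(19, 11)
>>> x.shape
(19, 11)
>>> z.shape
()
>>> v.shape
(19, 19, 19, 5)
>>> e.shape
()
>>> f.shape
()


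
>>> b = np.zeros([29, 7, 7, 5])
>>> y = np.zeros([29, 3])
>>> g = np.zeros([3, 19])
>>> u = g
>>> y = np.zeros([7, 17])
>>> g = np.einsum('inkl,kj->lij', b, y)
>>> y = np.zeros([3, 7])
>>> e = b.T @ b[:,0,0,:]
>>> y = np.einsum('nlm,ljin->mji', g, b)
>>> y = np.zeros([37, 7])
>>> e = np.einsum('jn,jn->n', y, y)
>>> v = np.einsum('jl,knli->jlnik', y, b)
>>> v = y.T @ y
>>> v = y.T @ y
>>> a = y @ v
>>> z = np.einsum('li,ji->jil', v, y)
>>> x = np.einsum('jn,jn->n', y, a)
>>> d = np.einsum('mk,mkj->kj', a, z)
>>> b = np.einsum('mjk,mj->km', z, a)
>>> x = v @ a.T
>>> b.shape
(7, 37)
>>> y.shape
(37, 7)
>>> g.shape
(5, 29, 17)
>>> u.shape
(3, 19)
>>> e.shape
(7,)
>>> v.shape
(7, 7)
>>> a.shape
(37, 7)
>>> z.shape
(37, 7, 7)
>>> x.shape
(7, 37)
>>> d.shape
(7, 7)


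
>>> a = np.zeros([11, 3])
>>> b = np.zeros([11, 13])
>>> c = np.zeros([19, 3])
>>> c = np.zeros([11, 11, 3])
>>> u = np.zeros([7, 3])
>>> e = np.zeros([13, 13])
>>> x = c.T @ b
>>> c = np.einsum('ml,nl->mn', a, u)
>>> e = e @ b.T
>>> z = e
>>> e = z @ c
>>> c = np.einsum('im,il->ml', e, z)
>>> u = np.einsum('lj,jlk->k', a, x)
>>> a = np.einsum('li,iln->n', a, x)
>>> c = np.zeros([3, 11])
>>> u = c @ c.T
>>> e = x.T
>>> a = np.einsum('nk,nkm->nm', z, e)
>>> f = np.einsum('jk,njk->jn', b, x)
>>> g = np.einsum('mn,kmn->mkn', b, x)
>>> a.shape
(13, 3)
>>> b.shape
(11, 13)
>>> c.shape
(3, 11)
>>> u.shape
(3, 3)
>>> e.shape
(13, 11, 3)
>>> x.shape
(3, 11, 13)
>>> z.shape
(13, 11)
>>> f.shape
(11, 3)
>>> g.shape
(11, 3, 13)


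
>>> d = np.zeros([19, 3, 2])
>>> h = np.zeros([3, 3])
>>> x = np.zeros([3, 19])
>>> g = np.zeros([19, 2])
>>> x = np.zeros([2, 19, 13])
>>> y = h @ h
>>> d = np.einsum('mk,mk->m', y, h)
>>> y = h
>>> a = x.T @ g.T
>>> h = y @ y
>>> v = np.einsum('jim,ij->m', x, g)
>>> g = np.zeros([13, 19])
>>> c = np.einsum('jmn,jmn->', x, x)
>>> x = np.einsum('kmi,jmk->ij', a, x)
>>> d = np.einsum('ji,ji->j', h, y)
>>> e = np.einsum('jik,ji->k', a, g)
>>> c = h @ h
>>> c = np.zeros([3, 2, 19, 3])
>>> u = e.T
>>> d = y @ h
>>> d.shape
(3, 3)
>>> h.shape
(3, 3)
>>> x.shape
(19, 2)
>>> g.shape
(13, 19)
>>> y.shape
(3, 3)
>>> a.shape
(13, 19, 19)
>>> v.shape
(13,)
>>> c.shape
(3, 2, 19, 3)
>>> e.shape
(19,)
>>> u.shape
(19,)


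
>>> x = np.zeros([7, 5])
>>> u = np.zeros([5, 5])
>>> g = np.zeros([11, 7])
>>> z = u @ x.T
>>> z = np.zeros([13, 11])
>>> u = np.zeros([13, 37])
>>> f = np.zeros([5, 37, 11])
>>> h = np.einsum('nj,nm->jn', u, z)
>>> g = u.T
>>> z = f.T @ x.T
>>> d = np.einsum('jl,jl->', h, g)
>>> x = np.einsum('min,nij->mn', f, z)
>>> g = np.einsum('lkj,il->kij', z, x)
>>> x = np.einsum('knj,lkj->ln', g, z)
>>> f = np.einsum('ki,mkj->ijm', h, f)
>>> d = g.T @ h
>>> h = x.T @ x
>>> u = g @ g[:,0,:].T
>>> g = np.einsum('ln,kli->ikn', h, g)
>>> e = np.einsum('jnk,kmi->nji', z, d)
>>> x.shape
(11, 5)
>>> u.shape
(37, 5, 37)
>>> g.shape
(7, 37, 5)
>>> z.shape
(11, 37, 7)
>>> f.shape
(13, 11, 5)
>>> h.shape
(5, 5)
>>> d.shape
(7, 5, 13)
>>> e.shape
(37, 11, 13)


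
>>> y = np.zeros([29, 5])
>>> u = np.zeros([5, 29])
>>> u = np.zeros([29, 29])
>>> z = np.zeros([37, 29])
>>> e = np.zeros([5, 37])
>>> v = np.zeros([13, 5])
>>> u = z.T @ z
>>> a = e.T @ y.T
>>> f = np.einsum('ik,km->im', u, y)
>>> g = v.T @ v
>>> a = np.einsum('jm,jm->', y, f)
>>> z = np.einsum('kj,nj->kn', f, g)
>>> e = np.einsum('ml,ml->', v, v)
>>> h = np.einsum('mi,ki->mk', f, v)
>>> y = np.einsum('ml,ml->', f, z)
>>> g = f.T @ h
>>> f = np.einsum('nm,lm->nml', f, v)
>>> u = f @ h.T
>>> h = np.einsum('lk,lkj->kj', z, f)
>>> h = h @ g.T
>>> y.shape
()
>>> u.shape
(29, 5, 29)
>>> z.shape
(29, 5)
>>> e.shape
()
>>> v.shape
(13, 5)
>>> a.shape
()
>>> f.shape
(29, 5, 13)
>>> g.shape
(5, 13)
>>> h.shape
(5, 5)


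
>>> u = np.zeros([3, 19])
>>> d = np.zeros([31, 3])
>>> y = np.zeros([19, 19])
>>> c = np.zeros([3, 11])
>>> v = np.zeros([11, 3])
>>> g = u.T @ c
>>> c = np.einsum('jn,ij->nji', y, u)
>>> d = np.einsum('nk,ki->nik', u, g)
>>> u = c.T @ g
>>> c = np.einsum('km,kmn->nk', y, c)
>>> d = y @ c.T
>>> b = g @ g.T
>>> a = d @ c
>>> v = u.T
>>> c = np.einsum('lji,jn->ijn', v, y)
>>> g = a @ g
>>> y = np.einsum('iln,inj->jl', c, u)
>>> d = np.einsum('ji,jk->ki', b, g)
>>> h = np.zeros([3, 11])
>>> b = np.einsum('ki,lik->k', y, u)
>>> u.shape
(3, 19, 11)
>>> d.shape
(11, 19)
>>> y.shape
(11, 19)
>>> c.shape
(3, 19, 19)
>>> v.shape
(11, 19, 3)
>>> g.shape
(19, 11)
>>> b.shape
(11,)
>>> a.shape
(19, 19)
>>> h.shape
(3, 11)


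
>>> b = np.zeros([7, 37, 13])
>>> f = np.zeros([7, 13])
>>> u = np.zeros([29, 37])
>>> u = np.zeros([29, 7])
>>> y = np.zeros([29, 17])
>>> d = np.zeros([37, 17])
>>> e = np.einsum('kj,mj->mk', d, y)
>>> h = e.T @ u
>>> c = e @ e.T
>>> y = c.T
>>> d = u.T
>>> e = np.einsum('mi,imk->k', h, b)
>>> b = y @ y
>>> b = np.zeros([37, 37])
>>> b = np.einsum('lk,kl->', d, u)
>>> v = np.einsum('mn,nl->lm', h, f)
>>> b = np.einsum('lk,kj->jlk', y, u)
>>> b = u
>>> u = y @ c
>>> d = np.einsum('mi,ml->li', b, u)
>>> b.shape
(29, 7)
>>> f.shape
(7, 13)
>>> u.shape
(29, 29)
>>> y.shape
(29, 29)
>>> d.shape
(29, 7)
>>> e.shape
(13,)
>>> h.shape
(37, 7)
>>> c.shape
(29, 29)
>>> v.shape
(13, 37)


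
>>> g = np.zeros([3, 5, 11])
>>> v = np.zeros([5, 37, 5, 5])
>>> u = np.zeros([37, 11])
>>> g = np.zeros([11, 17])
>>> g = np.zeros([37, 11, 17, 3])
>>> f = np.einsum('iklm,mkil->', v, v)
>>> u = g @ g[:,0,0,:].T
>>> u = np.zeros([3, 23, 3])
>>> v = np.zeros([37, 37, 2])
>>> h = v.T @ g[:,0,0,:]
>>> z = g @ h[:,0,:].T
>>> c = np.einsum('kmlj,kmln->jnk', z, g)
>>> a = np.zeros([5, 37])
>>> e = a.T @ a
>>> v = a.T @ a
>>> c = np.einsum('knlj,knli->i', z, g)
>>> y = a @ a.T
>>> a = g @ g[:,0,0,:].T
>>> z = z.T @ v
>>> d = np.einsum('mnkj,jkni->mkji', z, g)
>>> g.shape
(37, 11, 17, 3)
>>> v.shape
(37, 37)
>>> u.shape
(3, 23, 3)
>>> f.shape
()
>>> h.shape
(2, 37, 3)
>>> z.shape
(2, 17, 11, 37)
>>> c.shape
(3,)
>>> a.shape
(37, 11, 17, 37)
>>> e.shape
(37, 37)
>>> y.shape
(5, 5)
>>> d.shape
(2, 11, 37, 3)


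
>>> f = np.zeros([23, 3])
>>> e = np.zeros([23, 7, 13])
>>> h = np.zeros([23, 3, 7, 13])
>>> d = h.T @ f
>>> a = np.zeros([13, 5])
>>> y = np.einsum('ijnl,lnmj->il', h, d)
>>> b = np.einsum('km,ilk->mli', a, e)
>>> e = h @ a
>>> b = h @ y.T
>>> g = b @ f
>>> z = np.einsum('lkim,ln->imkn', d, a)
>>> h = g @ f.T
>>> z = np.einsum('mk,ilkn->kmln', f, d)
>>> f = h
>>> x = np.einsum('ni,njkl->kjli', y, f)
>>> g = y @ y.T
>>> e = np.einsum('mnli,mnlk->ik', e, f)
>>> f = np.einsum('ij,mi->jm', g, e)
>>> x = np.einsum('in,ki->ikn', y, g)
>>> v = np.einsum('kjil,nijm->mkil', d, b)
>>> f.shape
(23, 5)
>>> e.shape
(5, 23)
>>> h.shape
(23, 3, 7, 23)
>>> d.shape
(13, 7, 3, 3)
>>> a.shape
(13, 5)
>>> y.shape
(23, 13)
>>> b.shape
(23, 3, 7, 23)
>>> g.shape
(23, 23)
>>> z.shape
(3, 23, 7, 3)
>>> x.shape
(23, 23, 13)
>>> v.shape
(23, 13, 3, 3)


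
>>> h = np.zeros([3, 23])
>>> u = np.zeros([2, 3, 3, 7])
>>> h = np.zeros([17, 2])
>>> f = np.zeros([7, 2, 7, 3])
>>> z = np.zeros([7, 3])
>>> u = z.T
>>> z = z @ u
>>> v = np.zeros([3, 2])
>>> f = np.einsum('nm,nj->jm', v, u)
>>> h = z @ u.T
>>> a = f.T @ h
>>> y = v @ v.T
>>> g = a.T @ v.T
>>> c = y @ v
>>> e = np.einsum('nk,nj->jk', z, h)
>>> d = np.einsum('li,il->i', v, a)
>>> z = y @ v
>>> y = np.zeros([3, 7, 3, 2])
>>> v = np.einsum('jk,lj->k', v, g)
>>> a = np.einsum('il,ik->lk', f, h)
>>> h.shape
(7, 3)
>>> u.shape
(3, 7)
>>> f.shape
(7, 2)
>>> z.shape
(3, 2)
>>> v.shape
(2,)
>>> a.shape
(2, 3)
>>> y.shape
(3, 7, 3, 2)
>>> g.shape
(3, 3)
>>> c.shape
(3, 2)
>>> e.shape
(3, 7)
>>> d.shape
(2,)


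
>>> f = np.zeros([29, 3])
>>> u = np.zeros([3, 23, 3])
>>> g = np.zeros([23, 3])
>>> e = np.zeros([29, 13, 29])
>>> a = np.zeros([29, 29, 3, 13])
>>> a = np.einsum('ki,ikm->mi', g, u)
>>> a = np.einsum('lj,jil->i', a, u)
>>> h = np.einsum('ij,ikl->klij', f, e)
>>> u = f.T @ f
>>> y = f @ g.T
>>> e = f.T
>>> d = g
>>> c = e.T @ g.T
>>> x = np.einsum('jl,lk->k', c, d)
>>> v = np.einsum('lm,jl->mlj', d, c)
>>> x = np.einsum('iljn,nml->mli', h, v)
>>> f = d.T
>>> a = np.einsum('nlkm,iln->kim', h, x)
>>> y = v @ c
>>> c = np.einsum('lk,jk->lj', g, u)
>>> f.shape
(3, 23)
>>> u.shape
(3, 3)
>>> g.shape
(23, 3)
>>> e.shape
(3, 29)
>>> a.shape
(29, 23, 3)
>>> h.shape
(13, 29, 29, 3)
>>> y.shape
(3, 23, 23)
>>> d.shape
(23, 3)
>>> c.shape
(23, 3)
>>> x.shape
(23, 29, 13)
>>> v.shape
(3, 23, 29)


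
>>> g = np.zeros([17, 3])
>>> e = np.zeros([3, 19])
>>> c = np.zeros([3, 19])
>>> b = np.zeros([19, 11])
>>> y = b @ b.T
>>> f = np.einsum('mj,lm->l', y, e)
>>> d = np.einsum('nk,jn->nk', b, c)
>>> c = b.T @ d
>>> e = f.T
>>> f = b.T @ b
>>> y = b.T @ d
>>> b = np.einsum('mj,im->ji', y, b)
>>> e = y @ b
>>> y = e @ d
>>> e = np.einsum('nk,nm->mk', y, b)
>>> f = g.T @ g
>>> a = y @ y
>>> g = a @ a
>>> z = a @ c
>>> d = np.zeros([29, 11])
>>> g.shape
(11, 11)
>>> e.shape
(19, 11)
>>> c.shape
(11, 11)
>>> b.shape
(11, 19)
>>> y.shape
(11, 11)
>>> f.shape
(3, 3)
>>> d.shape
(29, 11)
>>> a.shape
(11, 11)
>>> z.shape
(11, 11)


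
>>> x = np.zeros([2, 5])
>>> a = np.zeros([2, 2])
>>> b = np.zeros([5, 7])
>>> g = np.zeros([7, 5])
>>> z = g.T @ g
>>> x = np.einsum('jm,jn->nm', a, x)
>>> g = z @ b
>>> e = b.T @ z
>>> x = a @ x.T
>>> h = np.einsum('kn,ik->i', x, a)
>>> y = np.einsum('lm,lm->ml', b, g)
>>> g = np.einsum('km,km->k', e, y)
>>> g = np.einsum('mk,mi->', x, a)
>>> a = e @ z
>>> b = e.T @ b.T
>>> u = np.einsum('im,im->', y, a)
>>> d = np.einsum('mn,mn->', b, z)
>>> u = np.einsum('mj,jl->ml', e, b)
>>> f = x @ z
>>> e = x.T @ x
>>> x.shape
(2, 5)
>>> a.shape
(7, 5)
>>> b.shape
(5, 5)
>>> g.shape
()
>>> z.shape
(5, 5)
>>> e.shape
(5, 5)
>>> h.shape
(2,)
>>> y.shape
(7, 5)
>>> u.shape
(7, 5)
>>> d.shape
()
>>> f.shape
(2, 5)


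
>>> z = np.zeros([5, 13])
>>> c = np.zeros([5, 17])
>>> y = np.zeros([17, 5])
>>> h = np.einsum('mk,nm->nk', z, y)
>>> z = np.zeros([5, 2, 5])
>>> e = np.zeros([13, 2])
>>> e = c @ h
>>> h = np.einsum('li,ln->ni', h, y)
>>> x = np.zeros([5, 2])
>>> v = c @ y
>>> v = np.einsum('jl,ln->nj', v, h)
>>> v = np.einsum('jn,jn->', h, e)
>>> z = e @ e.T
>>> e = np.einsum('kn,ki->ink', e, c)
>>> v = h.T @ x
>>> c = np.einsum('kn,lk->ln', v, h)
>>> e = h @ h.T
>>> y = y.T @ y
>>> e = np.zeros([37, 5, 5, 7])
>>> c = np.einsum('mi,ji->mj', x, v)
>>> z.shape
(5, 5)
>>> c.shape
(5, 13)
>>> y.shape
(5, 5)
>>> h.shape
(5, 13)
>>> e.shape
(37, 5, 5, 7)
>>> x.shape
(5, 2)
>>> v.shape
(13, 2)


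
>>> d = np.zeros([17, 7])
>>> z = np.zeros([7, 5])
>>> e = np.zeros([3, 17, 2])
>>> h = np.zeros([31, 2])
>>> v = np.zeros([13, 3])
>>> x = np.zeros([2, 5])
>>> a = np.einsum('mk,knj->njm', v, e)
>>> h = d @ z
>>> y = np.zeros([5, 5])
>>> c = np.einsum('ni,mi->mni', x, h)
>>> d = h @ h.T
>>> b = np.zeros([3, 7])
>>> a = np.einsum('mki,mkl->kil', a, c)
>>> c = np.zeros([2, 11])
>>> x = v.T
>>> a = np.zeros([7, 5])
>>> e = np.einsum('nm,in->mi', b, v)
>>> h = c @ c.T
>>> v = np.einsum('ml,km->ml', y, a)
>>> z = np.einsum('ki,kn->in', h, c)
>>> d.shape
(17, 17)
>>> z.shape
(2, 11)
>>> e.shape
(7, 13)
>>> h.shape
(2, 2)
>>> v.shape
(5, 5)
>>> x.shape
(3, 13)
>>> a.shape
(7, 5)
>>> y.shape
(5, 5)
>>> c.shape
(2, 11)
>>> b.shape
(3, 7)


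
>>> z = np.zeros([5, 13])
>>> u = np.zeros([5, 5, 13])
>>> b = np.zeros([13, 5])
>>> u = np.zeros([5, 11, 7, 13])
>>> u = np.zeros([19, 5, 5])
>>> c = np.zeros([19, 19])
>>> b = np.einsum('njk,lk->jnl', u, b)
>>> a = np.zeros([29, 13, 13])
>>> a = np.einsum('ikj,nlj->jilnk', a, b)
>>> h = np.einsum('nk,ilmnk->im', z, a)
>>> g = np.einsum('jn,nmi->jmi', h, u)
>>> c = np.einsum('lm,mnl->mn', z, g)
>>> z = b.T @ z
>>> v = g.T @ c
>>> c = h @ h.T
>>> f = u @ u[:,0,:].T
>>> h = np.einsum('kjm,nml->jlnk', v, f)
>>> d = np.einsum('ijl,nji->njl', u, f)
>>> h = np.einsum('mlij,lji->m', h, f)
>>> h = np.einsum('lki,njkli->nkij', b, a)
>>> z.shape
(13, 19, 13)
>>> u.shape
(19, 5, 5)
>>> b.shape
(5, 19, 13)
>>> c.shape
(13, 13)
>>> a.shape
(13, 29, 19, 5, 13)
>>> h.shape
(13, 19, 13, 29)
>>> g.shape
(13, 5, 5)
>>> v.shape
(5, 5, 5)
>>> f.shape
(19, 5, 19)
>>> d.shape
(19, 5, 5)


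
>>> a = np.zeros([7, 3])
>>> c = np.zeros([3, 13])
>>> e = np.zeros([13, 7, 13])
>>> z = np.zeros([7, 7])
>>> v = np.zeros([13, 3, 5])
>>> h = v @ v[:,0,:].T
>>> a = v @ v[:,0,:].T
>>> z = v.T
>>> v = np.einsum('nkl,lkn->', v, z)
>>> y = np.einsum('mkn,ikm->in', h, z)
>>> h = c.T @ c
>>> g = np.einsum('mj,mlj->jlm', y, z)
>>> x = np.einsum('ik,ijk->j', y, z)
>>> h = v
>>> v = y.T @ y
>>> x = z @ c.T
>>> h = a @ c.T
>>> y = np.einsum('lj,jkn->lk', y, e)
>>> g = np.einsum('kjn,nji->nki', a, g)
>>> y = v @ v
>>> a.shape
(13, 3, 13)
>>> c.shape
(3, 13)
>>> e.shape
(13, 7, 13)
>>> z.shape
(5, 3, 13)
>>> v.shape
(13, 13)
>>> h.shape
(13, 3, 3)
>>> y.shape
(13, 13)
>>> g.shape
(13, 13, 5)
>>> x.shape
(5, 3, 3)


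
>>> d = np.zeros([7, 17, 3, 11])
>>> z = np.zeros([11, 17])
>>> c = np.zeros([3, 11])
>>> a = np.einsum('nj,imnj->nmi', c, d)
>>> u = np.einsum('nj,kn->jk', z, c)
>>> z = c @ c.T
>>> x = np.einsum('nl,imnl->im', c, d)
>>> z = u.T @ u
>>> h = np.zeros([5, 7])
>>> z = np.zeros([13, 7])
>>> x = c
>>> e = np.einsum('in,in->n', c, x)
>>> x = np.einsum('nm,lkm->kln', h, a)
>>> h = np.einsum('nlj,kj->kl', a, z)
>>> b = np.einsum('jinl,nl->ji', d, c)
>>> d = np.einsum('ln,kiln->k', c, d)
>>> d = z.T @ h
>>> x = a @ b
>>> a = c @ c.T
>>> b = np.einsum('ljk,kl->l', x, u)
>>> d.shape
(7, 17)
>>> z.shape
(13, 7)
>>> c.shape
(3, 11)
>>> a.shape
(3, 3)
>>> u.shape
(17, 3)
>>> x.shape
(3, 17, 17)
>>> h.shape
(13, 17)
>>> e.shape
(11,)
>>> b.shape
(3,)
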